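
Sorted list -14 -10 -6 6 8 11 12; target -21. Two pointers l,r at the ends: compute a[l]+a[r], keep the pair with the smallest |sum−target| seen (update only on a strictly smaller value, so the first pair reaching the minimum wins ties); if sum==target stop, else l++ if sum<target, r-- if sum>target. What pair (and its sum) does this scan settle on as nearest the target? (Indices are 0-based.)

pair (-14, -6) with sum -20 (|Δ|=1)

[0,6] -14+12=-2 d=19 * → r--
[0,5] -14+11=-3 d=18 * → r--
[0,4] -14+8=-6 d=15 * → r--
[0,3] -14+6=-8 d=13 * → r--
[0,2] -14+-6=-20 d=1 * → r--
[0,1] -14+-10=-24 d=3 → l++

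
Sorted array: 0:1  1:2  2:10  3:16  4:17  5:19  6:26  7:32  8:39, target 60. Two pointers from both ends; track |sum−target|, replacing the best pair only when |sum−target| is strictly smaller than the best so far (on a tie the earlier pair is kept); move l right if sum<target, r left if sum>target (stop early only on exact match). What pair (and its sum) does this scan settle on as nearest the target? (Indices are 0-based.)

l=0 r=8: 1+39=40 d=20 *, l++
l=1 r=8: 2+39=41 d=19 *, l++
l=2 r=8: 10+39=49 d=11 *, l++
l=3 r=8: 16+39=55 d=5 *, l++
l=4 r=8: 17+39=56 d=4 *, l++
l=5 r=8: 19+39=58 d=2 *, l++
l=6 r=8: 26+39=65 d=5, r--
l=6 r=7: 26+32=58 d=2, l++

pair (19, 39) with sum 58 (|Δ|=2)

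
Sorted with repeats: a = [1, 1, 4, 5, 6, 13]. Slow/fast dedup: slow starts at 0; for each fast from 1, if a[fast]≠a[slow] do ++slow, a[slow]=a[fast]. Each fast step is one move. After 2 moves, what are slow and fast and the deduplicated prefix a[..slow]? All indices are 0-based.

slow=1, fast=3, prefix=[1, 4]

(s=0,f=1) a[fast]=1=a[slow] dup → fast++
(s=0,f=2) a[fast]=4≠a[slow]=1 write a[1]=4 → slow++,fast++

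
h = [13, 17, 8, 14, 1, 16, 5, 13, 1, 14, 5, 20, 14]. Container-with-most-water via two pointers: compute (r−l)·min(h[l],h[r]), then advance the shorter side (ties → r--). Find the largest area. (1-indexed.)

l=1 r=13: min(13,14)*12=156 best=156 *, l++
l=2 r=13: min(17,14)*11=154 best=156, r--
l=2 r=12: min(17,20)*10=170 best=170 *, l++
l=3 r=12: min(8,20)*9=72 best=170, l++
l=4 r=12: min(14,20)*8=112 best=170, l++
l=5 r=12: min(1,20)*7=7 best=170, l++
l=6 r=12: min(16,20)*6=96 best=170, l++
l=7 r=12: min(5,20)*5=25 best=170, l++
l=8 r=12: min(13,20)*4=52 best=170, l++
l=9 r=12: min(1,20)*3=3 best=170, l++
l=10 r=12: min(14,20)*2=28 best=170, l++
l=11 r=12: min(5,20)*1=5 best=170, l++

max area = 170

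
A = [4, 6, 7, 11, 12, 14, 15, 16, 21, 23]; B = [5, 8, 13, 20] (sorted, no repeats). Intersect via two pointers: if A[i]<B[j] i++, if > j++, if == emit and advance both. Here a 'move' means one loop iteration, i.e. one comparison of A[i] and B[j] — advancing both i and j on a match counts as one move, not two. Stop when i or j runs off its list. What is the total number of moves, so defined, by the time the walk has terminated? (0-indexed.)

i=0 j=0: 4<5, i++
i=1 j=0: 6>5, j++
i=1 j=1: 6<8, i++
i=2 j=1: 7<8, i++
i=3 j=1: 11>8, j++
i=3 j=2: 11<13, i++
i=4 j=2: 12<13, i++
i=5 j=2: 14>13, j++
i=5 j=3: 14<20, i++
i=6 j=3: 15<20, i++
i=7 j=3: 16<20, i++
i=8 j=3: 21>20, j++

12 moves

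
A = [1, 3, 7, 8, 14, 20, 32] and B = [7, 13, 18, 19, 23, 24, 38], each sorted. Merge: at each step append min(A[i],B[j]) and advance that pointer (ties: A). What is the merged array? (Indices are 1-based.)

i=1 j=1: A[i]=1<=B[j]=7 take 1, i++
i=2 j=1: A[i]=3<=B[j]=7 take 3, i++
i=3 j=1: A[i]=7<=B[j]=7 take 7, i++
i=4 j=1: A[i]=8>B[j]=7 take 7, j++
i=4 j=2: A[i]=8<=B[j]=13 take 8, i++
i=5 j=2: A[i]=14>B[j]=13 take 13, j++
i=5 j=3: A[i]=14<=B[j]=18 take 14, i++
i=6 j=3: A[i]=20>B[j]=18 take 18, j++
i=6 j=4: A[i]=20>B[j]=19 take 19, j++
i=6 j=5: A[i]=20<=B[j]=23 take 20, i++
i=7 j=5: A[i]=32>B[j]=23 take 23, j++
i=7 j=6: A[i]=32>B[j]=24 take 24, j++
i=7 j=7: A[i]=32<=B[j]=38 take 32, i++
i=8 j=7: A done, take B[j]=38, j++

[1, 3, 7, 7, 8, 13, 14, 18, 19, 20, 23, 24, 32, 38]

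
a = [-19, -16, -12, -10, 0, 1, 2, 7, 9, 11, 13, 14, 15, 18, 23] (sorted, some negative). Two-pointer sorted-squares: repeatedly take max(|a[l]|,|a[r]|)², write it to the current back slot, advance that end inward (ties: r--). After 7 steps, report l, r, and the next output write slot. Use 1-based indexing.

l=1 r=15: |-19|<=|23| out[15]=529, r--
l=1 r=14: |-19|>|18| out[14]=361, l++
l=2 r=14: |-16|<=|18| out[13]=324, r--
l=2 r=13: |-16|>|15| out[12]=256, l++
l=3 r=13: |-12|<=|15| out[11]=225, r--
l=3 r=12: |-12|<=|14| out[10]=196, r--
l=3 r=11: |-12|<=|13| out[9]=169, r--

l=3, r=10, next write slot=8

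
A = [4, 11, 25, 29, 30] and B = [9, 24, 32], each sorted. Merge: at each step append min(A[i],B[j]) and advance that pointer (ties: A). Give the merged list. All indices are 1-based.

[4, 9, 11, 24, 25, 29, 30, 32]

i=1 j=1: A[i]=4<=B[j]=9 take 4, i++
i=2 j=1: A[i]=11>B[j]=9 take 9, j++
i=2 j=2: A[i]=11<=B[j]=24 take 11, i++
i=3 j=2: A[i]=25>B[j]=24 take 24, j++
i=3 j=3: A[i]=25<=B[j]=32 take 25, i++
i=4 j=3: A[i]=29<=B[j]=32 take 29, i++
i=5 j=3: A[i]=30<=B[j]=32 take 30, i++
i=6 j=3: A done, take B[j]=32, j++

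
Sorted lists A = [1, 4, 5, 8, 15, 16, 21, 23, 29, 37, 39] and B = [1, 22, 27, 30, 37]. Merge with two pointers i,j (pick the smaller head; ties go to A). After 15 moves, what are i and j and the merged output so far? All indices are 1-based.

i=11, j=6, merged so far=[1, 1, 4, 5, 8, 15, 16, 21, 22, 23, 27, 29, 30, 37, 37]

[i=1,j=1] A[i]=1<=B[j]=1 take 1 → i++
[i=2,j=1] A[i]=4>B[j]=1 take 1 → j++
[i=2,j=2] A[i]=4<=B[j]=22 take 4 → i++
[i=3,j=2] A[i]=5<=B[j]=22 take 5 → i++
[i=4,j=2] A[i]=8<=B[j]=22 take 8 → i++
[i=5,j=2] A[i]=15<=B[j]=22 take 15 → i++
[i=6,j=2] A[i]=16<=B[j]=22 take 16 → i++
[i=7,j=2] A[i]=21<=B[j]=22 take 21 → i++
[i=8,j=2] A[i]=23>B[j]=22 take 22 → j++
[i=8,j=3] A[i]=23<=B[j]=27 take 23 → i++
[i=9,j=3] A[i]=29>B[j]=27 take 27 → j++
[i=9,j=4] A[i]=29<=B[j]=30 take 29 → i++
[i=10,j=4] A[i]=37>B[j]=30 take 30 → j++
[i=10,j=5] A[i]=37<=B[j]=37 take 37 → i++
[i=11,j=5] A[i]=39>B[j]=37 take 37 → j++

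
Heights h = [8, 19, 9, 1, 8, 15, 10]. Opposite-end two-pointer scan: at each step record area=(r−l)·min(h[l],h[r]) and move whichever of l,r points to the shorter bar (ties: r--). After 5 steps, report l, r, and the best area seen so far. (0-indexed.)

l=0 r=6: min(8,10)*6=48 best=48 *, l++
l=1 r=6: min(19,10)*5=50 best=50 *, r--
l=1 r=5: min(19,15)*4=60 best=60 *, r--
l=1 r=4: min(19,8)*3=24 best=60, r--
l=1 r=3: min(19,1)*2=2 best=60, r--

l=1, r=2, best area=60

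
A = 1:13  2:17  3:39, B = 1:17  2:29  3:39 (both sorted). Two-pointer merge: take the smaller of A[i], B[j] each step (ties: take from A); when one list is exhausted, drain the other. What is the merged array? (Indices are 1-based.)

i=1 j=1: A[i]=13<=B[j]=17 take 13, i++
i=2 j=1: A[i]=17<=B[j]=17 take 17, i++
i=3 j=1: A[i]=39>B[j]=17 take 17, j++
i=3 j=2: A[i]=39>B[j]=29 take 29, j++
i=3 j=3: A[i]=39<=B[j]=39 take 39, i++
i=4 j=3: A done, take B[j]=39, j++

[13, 17, 17, 29, 39, 39]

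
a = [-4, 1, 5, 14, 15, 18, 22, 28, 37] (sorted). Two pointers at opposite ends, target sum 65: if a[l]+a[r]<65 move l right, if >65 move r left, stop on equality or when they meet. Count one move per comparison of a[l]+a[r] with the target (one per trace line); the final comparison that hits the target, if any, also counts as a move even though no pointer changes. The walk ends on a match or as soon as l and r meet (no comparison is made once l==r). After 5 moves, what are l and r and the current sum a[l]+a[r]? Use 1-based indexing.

l=1 r=9: -4+37=33 <65, l++
l=2 r=9: 1+37=38 <65, l++
l=3 r=9: 5+37=42 <65, l++
l=4 r=9: 14+37=51 <65, l++
l=5 r=9: 15+37=52 <65, l++

l=6, r=9, sum=55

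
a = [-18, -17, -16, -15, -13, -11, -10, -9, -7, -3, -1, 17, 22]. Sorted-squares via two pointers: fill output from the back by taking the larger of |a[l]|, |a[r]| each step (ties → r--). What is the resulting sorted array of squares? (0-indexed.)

[0,12] |-18|<=|22| out[12]=484 → r--
[0,11] |-18|>|17| out[11]=324 → l++
[1,11] |-17|<=|17| out[10]=289 → r--
[1,10] |-17|>|-1| out[9]=289 → l++
[2,10] |-16|>|-1| out[8]=256 → l++
[3,10] |-15|>|-1| out[7]=225 → l++
[4,10] |-13|>|-1| out[6]=169 → l++
[5,10] |-11|>|-1| out[5]=121 → l++
[6,10] |-10|>|-1| out[4]=100 → l++
[7,10] |-9|>|-1| out[3]=81 → l++
[8,10] |-7|>|-1| out[2]=49 → l++
[9,10] |-3|>|-1| out[1]=9 → l++
[10,10] |-1|<=|-1| out[0]=1 → r--

[1, 9, 49, 81, 100, 121, 169, 225, 256, 289, 289, 324, 484]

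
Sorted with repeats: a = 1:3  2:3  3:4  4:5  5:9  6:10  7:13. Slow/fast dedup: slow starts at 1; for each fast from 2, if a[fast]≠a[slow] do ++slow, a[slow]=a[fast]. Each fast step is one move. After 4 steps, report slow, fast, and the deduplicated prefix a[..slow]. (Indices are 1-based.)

slow=1 fast=2: a[fast]=3=a[slow] dup, fast++
slow=1 fast=3: a[fast]=4≠a[slow]=3 write a[2]=4, slow++,fast++
slow=2 fast=4: a[fast]=5≠a[slow]=4 write a[3]=5, slow++,fast++
slow=3 fast=5: a[fast]=9≠a[slow]=5 write a[4]=9, slow++,fast++

slow=4, fast=6, prefix=[3, 4, 5, 9]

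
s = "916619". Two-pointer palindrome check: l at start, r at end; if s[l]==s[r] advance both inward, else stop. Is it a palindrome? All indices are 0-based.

l=0 r=5: '9'=='9', l++,r--
l=1 r=4: '1'=='1', l++,r--
l=2 r=3: '6'=='6', l++,r--

palindrome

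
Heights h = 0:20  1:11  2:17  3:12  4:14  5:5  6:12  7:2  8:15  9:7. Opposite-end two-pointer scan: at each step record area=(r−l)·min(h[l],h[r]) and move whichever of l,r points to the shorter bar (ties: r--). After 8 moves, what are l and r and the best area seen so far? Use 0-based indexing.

l=0 r=9: min(20,7)*9=63 best=63 *, r--
l=0 r=8: min(20,15)*8=120 best=120 *, r--
l=0 r=7: min(20,2)*7=14 best=120, r--
l=0 r=6: min(20,12)*6=72 best=120, r--
l=0 r=5: min(20,5)*5=25 best=120, r--
l=0 r=4: min(20,14)*4=56 best=120, r--
l=0 r=3: min(20,12)*3=36 best=120, r--
l=0 r=2: min(20,17)*2=34 best=120, r--

l=0, r=1, best area=120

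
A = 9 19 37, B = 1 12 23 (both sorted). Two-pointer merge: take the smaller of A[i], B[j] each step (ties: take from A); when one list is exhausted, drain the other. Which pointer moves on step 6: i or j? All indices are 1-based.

i=1 j=1: A[i]=9>B[j]=1 take 1, j++
i=1 j=2: A[i]=9<=B[j]=12 take 9, i++
i=2 j=2: A[i]=19>B[j]=12 take 12, j++
i=2 j=3: A[i]=19<=B[j]=23 take 19, i++
i=3 j=3: A[i]=37>B[j]=23 take 23, j++
i=3 j=4: B done, take A[i]=37, i++

i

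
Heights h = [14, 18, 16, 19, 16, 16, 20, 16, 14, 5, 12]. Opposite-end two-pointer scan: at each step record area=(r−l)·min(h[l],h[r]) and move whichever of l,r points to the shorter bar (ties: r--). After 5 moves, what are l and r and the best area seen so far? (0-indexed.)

l=0 r=10: min(14,12)*10=120 best=120 *, r--
l=0 r=9: min(14,5)*9=45 best=120, r--
l=0 r=8: min(14,14)*8=112 best=120, r--
l=0 r=7: min(14,16)*7=98 best=120, l++
l=1 r=7: min(18,16)*6=96 best=120, r--

l=1, r=6, best area=120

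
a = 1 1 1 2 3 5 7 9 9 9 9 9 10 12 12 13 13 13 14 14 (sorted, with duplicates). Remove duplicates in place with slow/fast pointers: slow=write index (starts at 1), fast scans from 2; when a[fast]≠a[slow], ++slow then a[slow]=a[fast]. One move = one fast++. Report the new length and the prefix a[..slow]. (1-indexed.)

length 10; prefix = [1, 2, 3, 5, 7, 9, 10, 12, 13, 14]

(s=1,f=2) a[fast]=1=a[slow] dup → fast++
(s=1,f=3) a[fast]=1=a[slow] dup → fast++
(s=1,f=4) a[fast]=2≠a[slow]=1 write a[2]=2 → slow++,fast++
(s=2,f=5) a[fast]=3≠a[slow]=2 write a[3]=3 → slow++,fast++
(s=3,f=6) a[fast]=5≠a[slow]=3 write a[4]=5 → slow++,fast++
(s=4,f=7) a[fast]=7≠a[slow]=5 write a[5]=7 → slow++,fast++
(s=5,f=8) a[fast]=9≠a[slow]=7 write a[6]=9 → slow++,fast++
(s=6,f=9) a[fast]=9=a[slow] dup → fast++
(s=6,f=10) a[fast]=9=a[slow] dup → fast++
(s=6,f=11) a[fast]=9=a[slow] dup → fast++
(s=6,f=12) a[fast]=9=a[slow] dup → fast++
(s=6,f=13) a[fast]=10≠a[slow]=9 write a[7]=10 → slow++,fast++
(s=7,f=14) a[fast]=12≠a[slow]=10 write a[8]=12 → slow++,fast++
(s=8,f=15) a[fast]=12=a[slow] dup → fast++
(s=8,f=16) a[fast]=13≠a[slow]=12 write a[9]=13 → slow++,fast++
(s=9,f=17) a[fast]=13=a[slow] dup → fast++
(s=9,f=18) a[fast]=13=a[slow] dup → fast++
(s=9,f=19) a[fast]=14≠a[slow]=13 write a[10]=14 → slow++,fast++
(s=10,f=20) a[fast]=14=a[slow] dup → fast++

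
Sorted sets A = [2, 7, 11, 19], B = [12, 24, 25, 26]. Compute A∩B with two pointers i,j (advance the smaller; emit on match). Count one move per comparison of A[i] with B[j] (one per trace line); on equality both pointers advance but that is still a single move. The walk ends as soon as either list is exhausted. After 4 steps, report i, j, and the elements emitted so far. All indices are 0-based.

[i=0,j=0] 2<12 → i++
[i=1,j=0] 7<12 → i++
[i=2,j=0] 11<12 → i++
[i=3,j=0] 19>12 → j++

i=3, j=1, emitted=[]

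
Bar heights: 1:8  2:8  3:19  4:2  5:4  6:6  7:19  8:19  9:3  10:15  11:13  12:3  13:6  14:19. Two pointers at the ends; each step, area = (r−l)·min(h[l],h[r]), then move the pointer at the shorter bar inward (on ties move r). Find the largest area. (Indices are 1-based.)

max area = 209

l=1 r=14: min(8,19)*13=104 best=104 *, l++
l=2 r=14: min(8,19)*12=96 best=104, l++
l=3 r=14: min(19,19)*11=209 best=209 *, r--
l=3 r=13: min(19,6)*10=60 best=209, r--
l=3 r=12: min(19,3)*9=27 best=209, r--
l=3 r=11: min(19,13)*8=104 best=209, r--
l=3 r=10: min(19,15)*7=105 best=209, r--
l=3 r=9: min(19,3)*6=18 best=209, r--
l=3 r=8: min(19,19)*5=95 best=209, r--
l=3 r=7: min(19,19)*4=76 best=209, r--
l=3 r=6: min(19,6)*3=18 best=209, r--
l=3 r=5: min(19,4)*2=8 best=209, r--
l=3 r=4: min(19,2)*1=2 best=209, r--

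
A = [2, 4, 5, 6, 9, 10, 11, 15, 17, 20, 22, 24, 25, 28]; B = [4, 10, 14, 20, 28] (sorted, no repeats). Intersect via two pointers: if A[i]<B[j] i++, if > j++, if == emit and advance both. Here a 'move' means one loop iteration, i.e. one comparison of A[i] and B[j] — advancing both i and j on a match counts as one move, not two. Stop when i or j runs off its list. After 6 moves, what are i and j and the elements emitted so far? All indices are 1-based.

i=7, j=3, emitted=[4, 10]

[i=1,j=1] 2<4 → i++
[i=2,j=1] 4==4 emit → i++,j++
[i=3,j=2] 5<10 → i++
[i=4,j=2] 6<10 → i++
[i=5,j=2] 9<10 → i++
[i=6,j=2] 10==10 emit → i++,j++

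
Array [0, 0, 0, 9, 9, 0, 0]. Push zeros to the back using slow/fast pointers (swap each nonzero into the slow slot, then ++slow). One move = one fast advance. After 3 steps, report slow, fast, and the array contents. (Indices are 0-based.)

slow=0, fast=3, a=[0, 0, 0, 9, 9, 0, 0]

slow=0 fast=0: a[fast]=0, fast++
slow=0 fast=1: a[fast]=0, fast++
slow=0 fast=2: a[fast]=0, fast++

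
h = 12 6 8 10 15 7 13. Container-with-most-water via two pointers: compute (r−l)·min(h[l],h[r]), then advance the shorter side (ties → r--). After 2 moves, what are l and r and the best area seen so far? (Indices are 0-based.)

l=2, r=6, best area=72

l=0 r=6: min(12,13)*6=72 best=72 *, l++
l=1 r=6: min(6,13)*5=30 best=72, l++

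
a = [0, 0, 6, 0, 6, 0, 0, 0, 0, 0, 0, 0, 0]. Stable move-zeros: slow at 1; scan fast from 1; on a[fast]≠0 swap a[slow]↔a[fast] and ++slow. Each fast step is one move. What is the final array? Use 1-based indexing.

slow=1 fast=1: a[fast]=0, fast++
slow=1 fast=2: a[fast]=0, fast++
slow=1 fast=3: a[fast]=6≠0 swap→a[1]=6, slow++,fast++
slow=2 fast=4: a[fast]=0, fast++
slow=2 fast=5: a[fast]=6≠0 swap→a[2]=6, slow++,fast++
slow=3 fast=6: a[fast]=0, fast++
slow=3 fast=7: a[fast]=0, fast++
slow=3 fast=8: a[fast]=0, fast++
slow=3 fast=9: a[fast]=0, fast++
slow=3 fast=10: a[fast]=0, fast++
slow=3 fast=11: a[fast]=0, fast++
slow=3 fast=12: a[fast]=0, fast++
slow=3 fast=13: a[fast]=0, fast++

[6, 6, 0, 0, 0, 0, 0, 0, 0, 0, 0, 0, 0]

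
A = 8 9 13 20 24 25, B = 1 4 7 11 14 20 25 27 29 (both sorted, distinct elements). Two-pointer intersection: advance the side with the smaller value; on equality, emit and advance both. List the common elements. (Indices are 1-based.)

i=1 j=1: 8>1, j++
i=1 j=2: 8>4, j++
i=1 j=3: 8>7, j++
i=1 j=4: 8<11, i++
i=2 j=4: 9<11, i++
i=3 j=4: 13>11, j++
i=3 j=5: 13<14, i++
i=4 j=5: 20>14, j++
i=4 j=6: 20==20 emit, i++,j++
i=5 j=7: 24<25, i++
i=6 j=7: 25==25 emit, i++,j++

intersection = [20, 25]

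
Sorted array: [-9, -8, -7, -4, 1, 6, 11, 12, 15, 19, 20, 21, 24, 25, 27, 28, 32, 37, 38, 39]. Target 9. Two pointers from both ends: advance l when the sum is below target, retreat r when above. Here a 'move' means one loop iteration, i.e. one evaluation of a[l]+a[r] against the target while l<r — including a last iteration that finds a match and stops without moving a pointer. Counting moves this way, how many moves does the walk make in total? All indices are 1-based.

19 moves

[1,20] -9+39=30 >9 → r--
[1,19] -9+38=29 >9 → r--
[1,18] -9+37=28 >9 → r--
[1,17] -9+32=23 >9 → r--
[1,16] -9+28=19 >9 → r--
[1,15] -9+27=18 >9 → r--
[1,14] -9+25=16 >9 → r--
[1,13] -9+24=15 >9 → r--
[1,12] -9+21=12 >9 → r--
[1,11] -9+20=11 >9 → r--
[1,10] -9+19=10 >9 → r--
[1,9] -9+15=6 <9 → l++
[2,9] -8+15=7 <9 → l++
[3,9] -7+15=8 <9 → l++
[4,9] -4+15=11 >9 → r--
[4,8] -4+12=8 <9 → l++
[5,8] 1+12=13 >9 → r--
[5,7] 1+11=12 >9 → r--
[5,6] 1+6=7 <9 → l++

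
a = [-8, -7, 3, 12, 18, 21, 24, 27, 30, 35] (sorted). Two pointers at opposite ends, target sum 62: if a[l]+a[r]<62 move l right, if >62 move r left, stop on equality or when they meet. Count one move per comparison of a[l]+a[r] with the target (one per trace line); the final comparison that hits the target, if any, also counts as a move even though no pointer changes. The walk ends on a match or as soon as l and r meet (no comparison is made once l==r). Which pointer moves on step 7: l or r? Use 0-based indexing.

l=0 r=9: -8+35=27 <62, l++
l=1 r=9: -7+35=28 <62, l++
l=2 r=9: 3+35=38 <62, l++
l=3 r=9: 12+35=47 <62, l++
l=4 r=9: 18+35=53 <62, l++
l=5 r=9: 21+35=56 <62, l++
l=6 r=9: 24+35=59 <62, l++

l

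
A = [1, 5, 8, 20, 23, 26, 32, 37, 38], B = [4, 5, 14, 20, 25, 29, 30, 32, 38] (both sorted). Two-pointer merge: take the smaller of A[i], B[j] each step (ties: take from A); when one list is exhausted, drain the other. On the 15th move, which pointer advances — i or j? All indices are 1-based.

i=1 j=1: A[i]=1<=B[j]=4 take 1, i++
i=2 j=1: A[i]=5>B[j]=4 take 4, j++
i=2 j=2: A[i]=5<=B[j]=5 take 5, i++
i=3 j=2: A[i]=8>B[j]=5 take 5, j++
i=3 j=3: A[i]=8<=B[j]=14 take 8, i++
i=4 j=3: A[i]=20>B[j]=14 take 14, j++
i=4 j=4: A[i]=20<=B[j]=20 take 20, i++
i=5 j=4: A[i]=23>B[j]=20 take 20, j++
i=5 j=5: A[i]=23<=B[j]=25 take 23, i++
i=6 j=5: A[i]=26>B[j]=25 take 25, j++
i=6 j=6: A[i]=26<=B[j]=29 take 26, i++
i=7 j=6: A[i]=32>B[j]=29 take 29, j++
i=7 j=7: A[i]=32>B[j]=30 take 30, j++
i=7 j=8: A[i]=32<=B[j]=32 take 32, i++
i=8 j=8: A[i]=37>B[j]=32 take 32, j++

j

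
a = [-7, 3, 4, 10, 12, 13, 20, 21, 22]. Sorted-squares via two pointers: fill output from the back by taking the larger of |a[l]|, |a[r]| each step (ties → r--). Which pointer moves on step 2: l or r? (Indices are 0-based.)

l=0 r=8: |-7|<=|22| out[8]=484, r--
l=0 r=7: |-7|<=|21| out[7]=441, r--

r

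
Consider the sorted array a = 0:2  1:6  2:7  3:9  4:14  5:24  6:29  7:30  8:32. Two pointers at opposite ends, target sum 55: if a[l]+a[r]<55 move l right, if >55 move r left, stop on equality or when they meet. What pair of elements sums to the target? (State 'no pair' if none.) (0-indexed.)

[0,8] 2+32=34 <55 → l++
[1,8] 6+32=38 <55 → l++
[2,8] 7+32=39 <55 → l++
[3,8] 9+32=41 <55 → l++
[4,8] 14+32=46 <55 → l++
[5,8] 24+32=56 >55 → r--
[5,7] 24+30=54 <55 → l++
[6,7] 29+30=59 >55 → r--

no pair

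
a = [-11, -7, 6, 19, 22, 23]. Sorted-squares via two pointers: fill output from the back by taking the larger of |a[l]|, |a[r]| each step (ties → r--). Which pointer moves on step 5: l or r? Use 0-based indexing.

l=0 r=5: |-11|<=|23| out[5]=529, r--
l=0 r=4: |-11|<=|22| out[4]=484, r--
l=0 r=3: |-11|<=|19| out[3]=361, r--
l=0 r=2: |-11|>|6| out[2]=121, l++
l=1 r=2: |-7|>|6| out[1]=49, l++

l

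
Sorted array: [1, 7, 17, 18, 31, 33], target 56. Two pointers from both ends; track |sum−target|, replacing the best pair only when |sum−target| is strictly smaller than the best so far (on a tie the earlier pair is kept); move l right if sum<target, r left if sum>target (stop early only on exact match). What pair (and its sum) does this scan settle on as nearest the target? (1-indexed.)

pair (18, 33) with sum 51 (|Δ|=5)

l=1 r=6: 1+33=34 d=22 *, l++
l=2 r=6: 7+33=40 d=16 *, l++
l=3 r=6: 17+33=50 d=6 *, l++
l=4 r=6: 18+33=51 d=5 *, l++
l=5 r=6: 31+33=64 d=8, r--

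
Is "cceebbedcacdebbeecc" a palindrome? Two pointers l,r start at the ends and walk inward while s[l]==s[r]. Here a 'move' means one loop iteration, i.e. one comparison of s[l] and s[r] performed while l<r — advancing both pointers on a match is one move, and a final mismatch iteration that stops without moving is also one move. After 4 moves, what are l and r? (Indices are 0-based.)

[0,18] 'c'=='c' → l++,r--
[1,17] 'c'=='c' → l++,r--
[2,16] 'e'=='e' → l++,r--
[3,15] 'e'=='e' → l++,r--

l=4, r=14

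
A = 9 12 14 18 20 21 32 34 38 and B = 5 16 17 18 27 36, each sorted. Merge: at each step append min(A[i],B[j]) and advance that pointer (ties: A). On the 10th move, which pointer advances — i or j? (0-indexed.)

i=0 j=0: A[i]=9>B[j]=5 take 5, j++
i=0 j=1: A[i]=9<=B[j]=16 take 9, i++
i=1 j=1: A[i]=12<=B[j]=16 take 12, i++
i=2 j=1: A[i]=14<=B[j]=16 take 14, i++
i=3 j=1: A[i]=18>B[j]=16 take 16, j++
i=3 j=2: A[i]=18>B[j]=17 take 17, j++
i=3 j=3: A[i]=18<=B[j]=18 take 18, i++
i=4 j=3: A[i]=20>B[j]=18 take 18, j++
i=4 j=4: A[i]=20<=B[j]=27 take 20, i++
i=5 j=4: A[i]=21<=B[j]=27 take 21, i++

i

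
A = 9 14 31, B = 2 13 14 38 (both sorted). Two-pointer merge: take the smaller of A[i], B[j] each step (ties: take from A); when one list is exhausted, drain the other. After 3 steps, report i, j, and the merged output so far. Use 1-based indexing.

i=1 j=1: A[i]=9>B[j]=2 take 2, j++
i=1 j=2: A[i]=9<=B[j]=13 take 9, i++
i=2 j=2: A[i]=14>B[j]=13 take 13, j++

i=2, j=3, merged so far=[2, 9, 13]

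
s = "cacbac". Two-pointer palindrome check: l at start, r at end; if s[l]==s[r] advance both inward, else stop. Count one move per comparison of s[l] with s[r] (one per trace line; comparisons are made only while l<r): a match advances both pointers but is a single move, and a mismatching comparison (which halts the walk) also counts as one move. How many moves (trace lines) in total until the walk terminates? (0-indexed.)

l=0 r=5: 'c'=='c', l++,r--
l=1 r=4: 'a'=='a', l++,r--
l=2 r=3: 'c'!='b', stop

3 moves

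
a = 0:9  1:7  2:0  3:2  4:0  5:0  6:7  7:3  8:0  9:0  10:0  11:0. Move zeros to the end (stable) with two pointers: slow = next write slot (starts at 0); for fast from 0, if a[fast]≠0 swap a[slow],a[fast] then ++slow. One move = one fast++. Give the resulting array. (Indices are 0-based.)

[9, 7, 2, 7, 3, 0, 0, 0, 0, 0, 0, 0]

(s=0,f=0) a[fast]=9≠0 swap→a[0]=9 → slow++,fast++
(s=1,f=1) a[fast]=7≠0 swap→a[1]=7 → slow++,fast++
(s=2,f=2) a[fast]=0 → fast++
(s=2,f=3) a[fast]=2≠0 swap→a[2]=2 → slow++,fast++
(s=3,f=4) a[fast]=0 → fast++
(s=3,f=5) a[fast]=0 → fast++
(s=3,f=6) a[fast]=7≠0 swap→a[3]=7 → slow++,fast++
(s=4,f=7) a[fast]=3≠0 swap→a[4]=3 → slow++,fast++
(s=5,f=8) a[fast]=0 → fast++
(s=5,f=9) a[fast]=0 → fast++
(s=5,f=10) a[fast]=0 → fast++
(s=5,f=11) a[fast]=0 → fast++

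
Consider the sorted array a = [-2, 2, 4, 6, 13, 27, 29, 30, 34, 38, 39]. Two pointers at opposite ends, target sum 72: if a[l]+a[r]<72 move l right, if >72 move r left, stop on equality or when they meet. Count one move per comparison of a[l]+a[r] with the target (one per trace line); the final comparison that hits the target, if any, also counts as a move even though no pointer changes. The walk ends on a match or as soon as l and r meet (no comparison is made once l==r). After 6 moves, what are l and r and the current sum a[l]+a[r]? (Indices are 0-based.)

l=0 r=10: -2+39=37 <72, l++
l=1 r=10: 2+39=41 <72, l++
l=2 r=10: 4+39=43 <72, l++
l=3 r=10: 6+39=45 <72, l++
l=4 r=10: 13+39=52 <72, l++
l=5 r=10: 27+39=66 <72, l++

l=6, r=10, sum=68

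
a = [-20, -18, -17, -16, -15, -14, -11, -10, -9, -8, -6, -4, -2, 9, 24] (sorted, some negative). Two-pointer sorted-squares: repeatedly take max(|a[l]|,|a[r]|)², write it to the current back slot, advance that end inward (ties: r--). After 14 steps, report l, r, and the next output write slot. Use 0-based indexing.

l=0 r=14: |-20|<=|24| out[14]=576, r--
l=0 r=13: |-20|>|9| out[13]=400, l++
l=1 r=13: |-18|>|9| out[12]=324, l++
l=2 r=13: |-17|>|9| out[11]=289, l++
l=3 r=13: |-16|>|9| out[10]=256, l++
l=4 r=13: |-15|>|9| out[9]=225, l++
l=5 r=13: |-14|>|9| out[8]=196, l++
l=6 r=13: |-11|>|9| out[7]=121, l++
l=7 r=13: |-10|>|9| out[6]=100, l++
l=8 r=13: |-9|<=|9| out[5]=81, r--
l=8 r=12: |-9|>|-2| out[4]=81, l++
l=9 r=12: |-8|>|-2| out[3]=64, l++
l=10 r=12: |-6|>|-2| out[2]=36, l++
l=11 r=12: |-4|>|-2| out[1]=16, l++

l=12, r=12, next write slot=0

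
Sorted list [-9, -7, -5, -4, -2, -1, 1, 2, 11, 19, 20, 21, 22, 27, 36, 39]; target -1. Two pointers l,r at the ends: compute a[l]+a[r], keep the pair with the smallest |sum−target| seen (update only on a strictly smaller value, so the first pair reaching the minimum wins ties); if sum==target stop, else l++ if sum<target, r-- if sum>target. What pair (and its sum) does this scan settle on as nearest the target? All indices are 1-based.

l=1 r=16: -9+39=30 d=31 *, r--
l=1 r=15: -9+36=27 d=28 *, r--
l=1 r=14: -9+27=18 d=19 *, r--
l=1 r=13: -9+22=13 d=14 *, r--
l=1 r=12: -9+21=12 d=13 *, r--
l=1 r=11: -9+20=11 d=12 *, r--
l=1 r=10: -9+19=10 d=11 *, r--
l=1 r=9: -9+11=2 d=3 *, r--
l=1 r=8: -9+2=-7 d=6, l++
l=2 r=8: -7+2=-5 d=4, l++
l=3 r=8: -5+2=-3 d=2 *, l++
l=4 r=8: -4+2=-2 d=1 *, l++
l=5 r=8: -2+2=0 d=1, r--
l=5 r=7: -2+1=-1 d=0 *, stop

pair (-2, 1) with sum -1 (|Δ|=0)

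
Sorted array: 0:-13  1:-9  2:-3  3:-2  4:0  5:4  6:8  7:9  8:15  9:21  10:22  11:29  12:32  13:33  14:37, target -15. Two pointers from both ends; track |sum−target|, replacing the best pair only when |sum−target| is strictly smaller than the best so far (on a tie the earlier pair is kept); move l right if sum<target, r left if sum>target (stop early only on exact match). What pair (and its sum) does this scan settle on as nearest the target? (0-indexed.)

l=0 r=14: -13+37=24 d=39 *, r--
l=0 r=13: -13+33=20 d=35 *, r--
l=0 r=12: -13+32=19 d=34 *, r--
l=0 r=11: -13+29=16 d=31 *, r--
l=0 r=10: -13+22=9 d=24 *, r--
l=0 r=9: -13+21=8 d=23 *, r--
l=0 r=8: -13+15=2 d=17 *, r--
l=0 r=7: -13+9=-4 d=11 *, r--
l=0 r=6: -13+8=-5 d=10 *, r--
l=0 r=5: -13+4=-9 d=6 *, r--
l=0 r=4: -13+0=-13 d=2 *, r--
l=0 r=3: -13+-2=-15 d=0 *, stop

pair (-13, -2) with sum -15 (|Δ|=0)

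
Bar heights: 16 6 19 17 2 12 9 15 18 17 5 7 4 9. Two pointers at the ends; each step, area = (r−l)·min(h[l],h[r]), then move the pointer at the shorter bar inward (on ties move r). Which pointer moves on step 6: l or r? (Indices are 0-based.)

l

l=0 r=13: min(16,9)*13=117 best=117 *, r--
l=0 r=12: min(16,4)*12=48 best=117, r--
l=0 r=11: min(16,7)*11=77 best=117, r--
l=0 r=10: min(16,5)*10=50 best=117, r--
l=0 r=9: min(16,17)*9=144 best=144 *, l++
l=1 r=9: min(6,17)*8=48 best=144, l++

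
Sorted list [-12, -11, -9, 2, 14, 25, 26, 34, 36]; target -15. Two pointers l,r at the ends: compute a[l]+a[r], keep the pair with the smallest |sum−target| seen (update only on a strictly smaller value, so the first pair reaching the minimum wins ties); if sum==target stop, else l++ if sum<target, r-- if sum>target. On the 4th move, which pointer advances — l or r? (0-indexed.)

l=0 r=8: -12+36=24 d=39 *, r--
l=0 r=7: -12+34=22 d=37 *, r--
l=0 r=6: -12+26=14 d=29 *, r--
l=0 r=5: -12+25=13 d=28 *, r--

r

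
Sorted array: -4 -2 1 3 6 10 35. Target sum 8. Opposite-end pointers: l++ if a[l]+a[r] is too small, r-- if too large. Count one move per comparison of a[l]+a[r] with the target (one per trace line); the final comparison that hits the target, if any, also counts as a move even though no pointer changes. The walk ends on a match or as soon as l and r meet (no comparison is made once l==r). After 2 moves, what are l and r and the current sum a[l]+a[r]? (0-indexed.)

l=0 r=6: -4+35=31 >8, r--
l=0 r=5: -4+10=6 <8, l++

l=1, r=5, sum=8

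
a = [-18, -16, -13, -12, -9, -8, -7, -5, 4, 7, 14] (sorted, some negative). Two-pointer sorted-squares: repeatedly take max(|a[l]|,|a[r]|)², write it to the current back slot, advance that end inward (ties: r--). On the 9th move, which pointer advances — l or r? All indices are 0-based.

l

l=0 r=10: |-18|>|14| out[10]=324, l++
l=1 r=10: |-16|>|14| out[9]=256, l++
l=2 r=10: |-13|<=|14| out[8]=196, r--
l=2 r=9: |-13|>|7| out[7]=169, l++
l=3 r=9: |-12|>|7| out[6]=144, l++
l=4 r=9: |-9|>|7| out[5]=81, l++
l=5 r=9: |-8|>|7| out[4]=64, l++
l=6 r=9: |-7|<=|7| out[3]=49, r--
l=6 r=8: |-7|>|4| out[2]=49, l++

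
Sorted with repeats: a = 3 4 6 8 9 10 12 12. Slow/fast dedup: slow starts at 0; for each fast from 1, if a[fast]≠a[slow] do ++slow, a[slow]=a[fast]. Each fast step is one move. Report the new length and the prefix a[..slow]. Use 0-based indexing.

length 7; prefix = [3, 4, 6, 8, 9, 10, 12]

slow=0 fast=1: a[fast]=4≠a[slow]=3 write a[1]=4, slow++,fast++
slow=1 fast=2: a[fast]=6≠a[slow]=4 write a[2]=6, slow++,fast++
slow=2 fast=3: a[fast]=8≠a[slow]=6 write a[3]=8, slow++,fast++
slow=3 fast=4: a[fast]=9≠a[slow]=8 write a[4]=9, slow++,fast++
slow=4 fast=5: a[fast]=10≠a[slow]=9 write a[5]=10, slow++,fast++
slow=5 fast=6: a[fast]=12≠a[slow]=10 write a[6]=12, slow++,fast++
slow=6 fast=7: a[fast]=12=a[slow] dup, fast++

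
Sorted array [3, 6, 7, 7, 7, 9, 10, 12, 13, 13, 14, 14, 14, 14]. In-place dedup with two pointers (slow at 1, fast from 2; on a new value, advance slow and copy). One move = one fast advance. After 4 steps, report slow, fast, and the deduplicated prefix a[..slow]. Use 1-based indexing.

slow=3, fast=6, prefix=[3, 6, 7]

slow=1 fast=2: a[fast]=6≠a[slow]=3 write a[2]=6, slow++,fast++
slow=2 fast=3: a[fast]=7≠a[slow]=6 write a[3]=7, slow++,fast++
slow=3 fast=4: a[fast]=7=a[slow] dup, fast++
slow=3 fast=5: a[fast]=7=a[slow] dup, fast++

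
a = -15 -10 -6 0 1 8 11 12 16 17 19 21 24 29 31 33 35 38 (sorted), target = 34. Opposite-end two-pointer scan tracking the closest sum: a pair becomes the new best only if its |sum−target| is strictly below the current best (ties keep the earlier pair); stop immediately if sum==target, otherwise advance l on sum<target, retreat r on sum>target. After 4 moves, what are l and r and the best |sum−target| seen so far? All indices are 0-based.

l=3, r=16, best |Δ|=2

[0,17] -15+38=23 d=11 * → l++
[1,17] -10+38=28 d=6 * → l++
[2,17] -6+38=32 d=2 * → l++
[3,17] 0+38=38 d=4 → r--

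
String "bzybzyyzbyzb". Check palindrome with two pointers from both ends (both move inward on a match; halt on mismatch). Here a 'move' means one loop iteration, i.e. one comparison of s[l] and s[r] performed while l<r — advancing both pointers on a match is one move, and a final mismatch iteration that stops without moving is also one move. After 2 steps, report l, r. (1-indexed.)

l=3, r=10

[1,12] 'b'=='b' → l++,r--
[2,11] 'z'=='z' → l++,r--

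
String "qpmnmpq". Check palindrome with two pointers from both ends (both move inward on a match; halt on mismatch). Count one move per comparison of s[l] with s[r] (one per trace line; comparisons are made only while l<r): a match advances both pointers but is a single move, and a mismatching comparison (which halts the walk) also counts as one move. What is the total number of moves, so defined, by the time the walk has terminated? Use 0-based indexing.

3 moves

l=0 r=6: 'q'=='q', l++,r--
l=1 r=5: 'p'=='p', l++,r--
l=2 r=4: 'm'=='m', l++,r--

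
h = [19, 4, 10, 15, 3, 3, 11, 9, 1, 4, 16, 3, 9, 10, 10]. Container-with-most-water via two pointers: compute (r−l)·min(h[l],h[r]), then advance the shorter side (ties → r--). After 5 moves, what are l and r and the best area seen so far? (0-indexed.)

l=0, r=9, best area=160

[0,14] min(19,10)*14=140 best=140 * → r--
[0,13] min(19,10)*13=130 best=140 → r--
[0,12] min(19,9)*12=108 best=140 → r--
[0,11] min(19,3)*11=33 best=140 → r--
[0,10] min(19,16)*10=160 best=160 * → r--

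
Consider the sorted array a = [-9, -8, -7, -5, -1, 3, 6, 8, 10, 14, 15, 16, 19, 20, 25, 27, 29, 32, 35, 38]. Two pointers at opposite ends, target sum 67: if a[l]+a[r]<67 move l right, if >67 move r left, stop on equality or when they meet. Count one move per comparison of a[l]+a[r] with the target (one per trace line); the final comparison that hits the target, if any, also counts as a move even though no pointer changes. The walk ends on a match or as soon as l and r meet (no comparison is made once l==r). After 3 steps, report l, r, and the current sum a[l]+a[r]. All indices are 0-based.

l=0 r=19: -9+38=29 <67, l++
l=1 r=19: -8+38=30 <67, l++
l=2 r=19: -7+38=31 <67, l++

l=3, r=19, sum=33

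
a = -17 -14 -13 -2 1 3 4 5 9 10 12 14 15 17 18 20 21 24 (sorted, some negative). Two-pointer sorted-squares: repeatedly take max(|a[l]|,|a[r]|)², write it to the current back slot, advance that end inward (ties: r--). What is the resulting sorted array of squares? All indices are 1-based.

[1, 4, 9, 16, 25, 81, 100, 144, 169, 196, 196, 225, 289, 289, 324, 400, 441, 576]

l=1 r=18: |-17|<=|24| out[18]=576, r--
l=1 r=17: |-17|<=|21| out[17]=441, r--
l=1 r=16: |-17|<=|20| out[16]=400, r--
l=1 r=15: |-17|<=|18| out[15]=324, r--
l=1 r=14: |-17|<=|17| out[14]=289, r--
l=1 r=13: |-17|>|15| out[13]=289, l++
l=2 r=13: |-14|<=|15| out[12]=225, r--
l=2 r=12: |-14|<=|14| out[11]=196, r--
l=2 r=11: |-14|>|12| out[10]=196, l++
l=3 r=11: |-13|>|12| out[9]=169, l++
l=4 r=11: |-2|<=|12| out[8]=144, r--
l=4 r=10: |-2|<=|10| out[7]=100, r--
l=4 r=9: |-2|<=|9| out[6]=81, r--
l=4 r=8: |-2|<=|5| out[5]=25, r--
l=4 r=7: |-2|<=|4| out[4]=16, r--
l=4 r=6: |-2|<=|3| out[3]=9, r--
l=4 r=5: |-2|>|1| out[2]=4, l++
l=5 r=5: |1|<=|1| out[1]=1, r--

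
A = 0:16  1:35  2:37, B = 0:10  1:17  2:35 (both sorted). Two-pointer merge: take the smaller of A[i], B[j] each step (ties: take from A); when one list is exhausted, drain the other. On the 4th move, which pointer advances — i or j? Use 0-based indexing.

i

[i=0,j=0] A[i]=16>B[j]=10 take 10 → j++
[i=0,j=1] A[i]=16<=B[j]=17 take 16 → i++
[i=1,j=1] A[i]=35>B[j]=17 take 17 → j++
[i=1,j=2] A[i]=35<=B[j]=35 take 35 → i++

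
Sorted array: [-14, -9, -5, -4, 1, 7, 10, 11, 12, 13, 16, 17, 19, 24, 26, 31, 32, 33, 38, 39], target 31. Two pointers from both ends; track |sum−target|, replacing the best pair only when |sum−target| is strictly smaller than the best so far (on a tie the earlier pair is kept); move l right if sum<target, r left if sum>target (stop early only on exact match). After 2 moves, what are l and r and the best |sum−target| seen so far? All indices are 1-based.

l=3, r=20, best |Δ|=1

l=1 r=20: -14+39=25 d=6 *, l++
l=2 r=20: -9+39=30 d=1 *, l++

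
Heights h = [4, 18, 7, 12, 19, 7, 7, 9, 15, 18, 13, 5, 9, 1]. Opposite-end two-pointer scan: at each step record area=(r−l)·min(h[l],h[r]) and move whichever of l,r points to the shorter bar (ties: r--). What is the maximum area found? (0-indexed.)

max area = 144

[0,13] min(4,1)*13=13 best=13 * → r--
[0,12] min(4,9)*12=48 best=48 * → l++
[1,12] min(18,9)*11=99 best=99 * → r--
[1,11] min(18,5)*10=50 best=99 → r--
[1,10] min(18,13)*9=117 best=117 * → r--
[1,9] min(18,18)*8=144 best=144 * → r--
[1,8] min(18,15)*7=105 best=144 → r--
[1,7] min(18,9)*6=54 best=144 → r--
[1,6] min(18,7)*5=35 best=144 → r--
[1,5] min(18,7)*4=28 best=144 → r--
[1,4] min(18,19)*3=54 best=144 → l++
[2,4] min(7,19)*2=14 best=144 → l++
[3,4] min(12,19)*1=12 best=144 → l++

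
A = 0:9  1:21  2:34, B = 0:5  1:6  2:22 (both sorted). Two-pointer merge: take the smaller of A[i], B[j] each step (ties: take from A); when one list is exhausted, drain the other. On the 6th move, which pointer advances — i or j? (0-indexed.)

i=0 j=0: A[i]=9>B[j]=5 take 5, j++
i=0 j=1: A[i]=9>B[j]=6 take 6, j++
i=0 j=2: A[i]=9<=B[j]=22 take 9, i++
i=1 j=2: A[i]=21<=B[j]=22 take 21, i++
i=2 j=2: A[i]=34>B[j]=22 take 22, j++
i=2 j=3: B done, take A[i]=34, i++

i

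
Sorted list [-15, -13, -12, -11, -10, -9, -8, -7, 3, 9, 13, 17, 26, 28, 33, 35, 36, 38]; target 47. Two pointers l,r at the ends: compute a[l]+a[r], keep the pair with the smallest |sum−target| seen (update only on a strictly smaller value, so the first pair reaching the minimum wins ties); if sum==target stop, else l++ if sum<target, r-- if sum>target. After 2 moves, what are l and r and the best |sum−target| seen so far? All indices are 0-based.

l=2, r=17, best |Δ|=22

[0,17] -15+38=23 d=24 * → l++
[1,17] -13+38=25 d=22 * → l++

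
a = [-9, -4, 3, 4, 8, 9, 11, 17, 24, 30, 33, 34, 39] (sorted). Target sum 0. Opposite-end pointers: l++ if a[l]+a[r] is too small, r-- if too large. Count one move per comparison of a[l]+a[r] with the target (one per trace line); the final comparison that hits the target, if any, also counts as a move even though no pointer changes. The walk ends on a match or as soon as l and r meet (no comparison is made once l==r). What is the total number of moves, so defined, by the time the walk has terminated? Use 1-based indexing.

8 moves

l=1 r=13: -9+39=30 >0, r--
l=1 r=12: -9+34=25 >0, r--
l=1 r=11: -9+33=24 >0, r--
l=1 r=10: -9+30=21 >0, r--
l=1 r=9: -9+24=15 >0, r--
l=1 r=8: -9+17=8 >0, r--
l=1 r=7: -9+11=2 >0, r--
l=1 r=6: -9+9=0, found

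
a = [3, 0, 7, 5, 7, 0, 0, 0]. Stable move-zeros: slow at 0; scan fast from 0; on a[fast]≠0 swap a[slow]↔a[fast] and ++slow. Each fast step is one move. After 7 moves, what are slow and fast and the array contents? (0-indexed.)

slow=4, fast=7, a=[3, 7, 5, 7, 0, 0, 0, 0]

slow=0 fast=0: a[fast]=3≠0 swap→a[0]=3, slow++,fast++
slow=1 fast=1: a[fast]=0, fast++
slow=1 fast=2: a[fast]=7≠0 swap→a[1]=7, slow++,fast++
slow=2 fast=3: a[fast]=5≠0 swap→a[2]=5, slow++,fast++
slow=3 fast=4: a[fast]=7≠0 swap→a[3]=7, slow++,fast++
slow=4 fast=5: a[fast]=0, fast++
slow=4 fast=6: a[fast]=0, fast++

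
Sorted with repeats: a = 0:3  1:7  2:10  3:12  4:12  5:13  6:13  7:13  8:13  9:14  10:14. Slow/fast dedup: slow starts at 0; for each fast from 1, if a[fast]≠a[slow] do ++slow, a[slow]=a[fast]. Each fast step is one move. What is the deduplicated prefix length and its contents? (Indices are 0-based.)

length 6; prefix = [3, 7, 10, 12, 13, 14]

slow=0 fast=1: a[fast]=7≠a[slow]=3 write a[1]=7, slow++,fast++
slow=1 fast=2: a[fast]=10≠a[slow]=7 write a[2]=10, slow++,fast++
slow=2 fast=3: a[fast]=12≠a[slow]=10 write a[3]=12, slow++,fast++
slow=3 fast=4: a[fast]=12=a[slow] dup, fast++
slow=3 fast=5: a[fast]=13≠a[slow]=12 write a[4]=13, slow++,fast++
slow=4 fast=6: a[fast]=13=a[slow] dup, fast++
slow=4 fast=7: a[fast]=13=a[slow] dup, fast++
slow=4 fast=8: a[fast]=13=a[slow] dup, fast++
slow=4 fast=9: a[fast]=14≠a[slow]=13 write a[5]=14, slow++,fast++
slow=5 fast=10: a[fast]=14=a[slow] dup, fast++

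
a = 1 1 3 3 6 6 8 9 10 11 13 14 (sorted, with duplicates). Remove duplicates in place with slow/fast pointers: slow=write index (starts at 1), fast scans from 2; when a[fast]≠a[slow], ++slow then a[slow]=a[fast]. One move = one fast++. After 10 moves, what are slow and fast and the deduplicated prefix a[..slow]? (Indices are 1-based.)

slow=8, fast=12, prefix=[1, 3, 6, 8, 9, 10, 11, 13]

(s=1,f=2) a[fast]=1=a[slow] dup → fast++
(s=1,f=3) a[fast]=3≠a[slow]=1 write a[2]=3 → slow++,fast++
(s=2,f=4) a[fast]=3=a[slow] dup → fast++
(s=2,f=5) a[fast]=6≠a[slow]=3 write a[3]=6 → slow++,fast++
(s=3,f=6) a[fast]=6=a[slow] dup → fast++
(s=3,f=7) a[fast]=8≠a[slow]=6 write a[4]=8 → slow++,fast++
(s=4,f=8) a[fast]=9≠a[slow]=8 write a[5]=9 → slow++,fast++
(s=5,f=9) a[fast]=10≠a[slow]=9 write a[6]=10 → slow++,fast++
(s=6,f=10) a[fast]=11≠a[slow]=10 write a[7]=11 → slow++,fast++
(s=7,f=11) a[fast]=13≠a[slow]=11 write a[8]=13 → slow++,fast++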